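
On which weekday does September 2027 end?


September 2027 has 30 days
Anchor: Jan 1, 2027. With p = 2027 - 1 = 2026: (p + p//4 - p//100 + p//400) mod 7 = (2026 + 506 - 20 + 5) mod 7 = 2517 mod 7 = 4 -> Friday (Mon=0 ... Sun=6)
Days before September (Jan-Aug): 243; September 1 index = (4 + 243) mod 7 = 2 -> Wednesday
Last day offset: 30 - 1 = 29 days
Weekday index = (2 + 29) mod 7 = 3

Thursday, September 30


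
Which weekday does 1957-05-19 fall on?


Date: May 19, 1957
Anchor: Jan 1, 1957. With p = 1957 - 1 = 1956: (p + p//4 - p//100 + p//400) mod 7 = (1956 + 489 - 19 + 4) mod 7 = 2430 mod 7 = 1 -> Tuesday (Mon=0 ... Sun=6)
Days before May (Jan-Apr): 120; offset = 120 + 19 - 1 = 138
Weekday index = (1 + 138) mod 7 = 6

Day of the week: Sunday


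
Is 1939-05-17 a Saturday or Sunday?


Anchor: Jan 1, 1939. With p = 1939 - 1 = 1938: (p + p//4 - p//100 + p//400) mod 7 = (1938 + 484 - 19 + 4) mod 7 = 2407 mod 7 = 6 -> Sunday (Mon=0 ... Sun=6)
Day of year: 137; offset = 136
Weekday index = (6 + 136) mod 7 = 2 -> Wednesday
Weekend days: Saturday, Sunday

No


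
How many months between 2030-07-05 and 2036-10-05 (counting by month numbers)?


From July 2030 to October 2036
6 years * 12 = 72 months, plus 3 months = 75

75 months


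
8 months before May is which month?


May is month 5
5 - 8 = -3; wrap: -3 + 12 = 9

September


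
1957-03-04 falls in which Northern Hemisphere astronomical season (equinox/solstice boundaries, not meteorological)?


Date: March 4
Astronomical Winter (approx.; exact equinox/solstice day varies by year): December 21 to March 19
March 4 falls within the Winter window

Winter


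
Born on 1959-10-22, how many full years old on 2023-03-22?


Birth: 1959-10-22
Reference: 2023-03-22
Year difference: 2023 - 1959 = 64
Birthday not yet reached in 2023, subtract 1

63 years old


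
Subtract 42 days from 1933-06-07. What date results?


Start: 1933-06-07, subtract 42 days
Back 7 days from June 7 reaches May 31, 1933 -> 35 left
May 1933 has 31 days -> back to April 30, 1933 -> 4 left
April 1933: 30 - 4 = 26 -> lands on April 26

Result: 1933-04-26


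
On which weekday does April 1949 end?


April 1949 has 30 days
Anchor: Jan 1, 1949. With p = 1949 - 1 = 1948: (p + p//4 - p//100 + p//400) mod 7 = (1948 + 487 - 19 + 4) mod 7 = 2420 mod 7 = 5 -> Saturday (Mon=0 ... Sun=6)
Days before April (Jan-Mar): 90; April 1 index = (5 + 90) mod 7 = 4 -> Friday
Last day offset: 30 - 1 = 29 days
Weekday index = (4 + 29) mod 7 = 5

Saturday, April 30


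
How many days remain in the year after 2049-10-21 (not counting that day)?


Day of year: 294 of 365
Remaining = 365 - 294

71 days


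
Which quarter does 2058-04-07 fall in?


Month: April (month 4)
Q1: Jan-Mar, Q2: Apr-Jun, Q3: Jul-Sep, Q4: Oct-Dec

Q2


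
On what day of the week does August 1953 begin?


Target: August 1, 1953
Anchor: Jan 1, 1953. With p = 1953 - 1 = 1952: (p + p//4 - p//100 + p//400) mod 7 = (1952 + 488 - 19 + 4) mod 7 = 2425 mod 7 = 3 -> Thursday (Mon=0 ... Sun=6)
Days before August (Jan-Jul): 212 days
Weekday index = (3 + 212) mod 7 = 5

Saturday


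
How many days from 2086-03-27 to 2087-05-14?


From 2086-03-27 to 2087-05-14
2086-03-27: days before March = 31 + 28 = 59 (2086 is not a leap year); day of year = 59 + 27 = 86
2087-05-14: days before May = 31 + 28 + 31 + 30 = 120 (2087 is not a leap year); day of year = 120 + 14 = 134
Rest of 2086: 365 - 86 = 279
Total = 279 + 134 = 413

413 days


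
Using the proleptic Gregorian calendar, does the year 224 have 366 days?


Gregorian leap year rule: divisible by 4, but not by 100, unless also by 400.
224 is divisible by 4 but not 100 -> leap year

Yes


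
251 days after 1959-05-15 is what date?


Start: 1959-05-15, add 251 days
May 1959 has 31 days: 31 - 15 = 16 days to May 31 -> 235 left
June 1959 has 30 days -> 205 left
July 1959 has 31 days -> 174 left
August 1959 has 31 days -> 143 left
September 1959 has 30 days -> 113 left
October 1959 has 31 days -> 82 left
November 1959 has 30 days -> 52 left
December 1959 has 31 days -> 21 left
January 1960: 21 <= 31 -> lands on January 21

Result: 1960-01-21


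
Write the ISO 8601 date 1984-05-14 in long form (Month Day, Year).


ISO 1984-05-14 parses as year=1984, month=05, day=14
Month 5 -> May

May 14, 1984


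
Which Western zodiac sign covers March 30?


Date: March 30
Conventional tropical zodiac dates: Aries from March 21 onward; Taurus starts April 20
March 30 falls within the Aries range

Aries


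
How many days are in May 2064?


May 2064

31 days


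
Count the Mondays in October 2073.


October 2073 has 31 days
Anchor: Jan 1, 2073. With p = 2073 - 1 = 2072: (p + p//4 - p//100 + p//400) mod 7 = (2072 + 518 - 20 + 5) mod 7 = 2575 mod 7 = 6 -> Sunday (Mon=0 ... Sun=6)
Days before October (Jan-Sep): 273; October 1 index = (6 + 273) mod 7 = 6 -> Sunday
First Monday is October 2
Mondays: 2, 9, 16, 23, 30

5 Mondays


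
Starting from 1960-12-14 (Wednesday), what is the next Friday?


Current: Wednesday
Target: Friday
Days ahead: 2

Next Friday: 1960-12-16


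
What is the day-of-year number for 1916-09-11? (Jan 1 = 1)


Date: September 11, 1916
Days in months 1 through 8: 244
Plus 11 days in September

Day of year: 255


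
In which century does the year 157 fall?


Century = (year - 1) // 100 + 1
= (157 - 1) // 100 + 1
= 156 // 100 + 1
= 1 + 1

2nd century


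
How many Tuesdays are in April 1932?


April 1932 has 30 days
Anchor: Jan 1, 1932. With p = 1932 - 1 = 1931: (p + p//4 - p//100 + p//400) mod 7 = (1931 + 482 - 19 + 4) mod 7 = 2398 mod 7 = 4 -> Friday (Mon=0 ... Sun=6)
Days before April (Jan-Mar): 91; April 1 index = (4 + 91) mod 7 = 4 -> Friday
First Tuesday is April 5
Tuesdays: 5, 12, 19, 26

4 Tuesdays


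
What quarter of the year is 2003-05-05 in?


Month: May (month 5)
Q1: Jan-Mar, Q2: Apr-Jun, Q3: Jul-Sep, Q4: Oct-Dec

Q2


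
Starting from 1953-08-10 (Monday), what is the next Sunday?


Current: Monday
Target: Sunday
Days ahead: 6

Next Sunday: 1953-08-16


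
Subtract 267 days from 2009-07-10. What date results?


Start: 2009-07-10, subtract 267 days
Back 10 days from July 10 reaches June 30, 2009 -> 257 left
June 2009 has 30 days -> back to May 31, 2009 -> 227 left
May 2009 has 31 days -> back to April 30, 2009 -> 196 left
April 2009 has 30 days -> back to March 31, 2009 -> 166 left
March 2009 has 31 days -> back to February 28, 2009 -> 135 left
February 2009 has 28 days -> back to January 31, 2009 -> 107 left
January 2009 has 31 days -> back to December 31, 2008 -> 76 left
December 2008 has 31 days -> back to November 30, 2008 -> 45 left
November 2008 has 30 days -> back to October 31, 2008 -> 15 left
October 2008: 31 - 15 = 16 -> lands on October 16

Result: 2008-10-16


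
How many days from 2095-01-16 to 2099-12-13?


From 2095-01-16 to 2099-12-13
2095-01-16: day of year = 16
2099-12-13: days before December = 31 + 28 + 31 + 30 + 31 + 30 + 31 + 31 + 30 + 31 + 30 = 334 (2099 is not a leap year); day of year = 334 + 13 = 347
Rest of 2095: 365 - 16 = 349
Full years 2096 (366), 2097 (365), 2098 (365): 1096
Total = 349 + 1096 + 347 = 1792

1792 days


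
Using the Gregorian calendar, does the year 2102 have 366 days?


Gregorian leap year rule: divisible by 4, but not by 100, unless also by 400.
2102 is not divisible by 4 -> not a leap year

No


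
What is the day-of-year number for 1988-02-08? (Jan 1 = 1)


Date: February 8, 1988
Days in months 1 through 1: 31
Plus 8 days in February

Day of year: 39


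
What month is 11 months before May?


May is month 5
5 - 11 = -6; wrap: -6 + 12 = 6

June


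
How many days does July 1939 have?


July 1939

31 days


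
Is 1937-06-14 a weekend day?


Anchor: Jan 1, 1937. With p = 1937 - 1 = 1936: (p + p//4 - p//100 + p//400) mod 7 = (1936 + 484 - 19 + 4) mod 7 = 2405 mod 7 = 4 -> Friday (Mon=0 ... Sun=6)
Day of year: 165; offset = 164
Weekday index = (4 + 164) mod 7 = 0 -> Monday
Weekend days: Saturday, Sunday

No


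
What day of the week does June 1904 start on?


Target: June 1, 1904
Anchor: Jan 1, 1904. With p = 1904 - 1 = 1903: (p + p//4 - p//100 + p//400) mod 7 = (1903 + 475 - 19 + 4) mod 7 = 2363 mod 7 = 4 -> Friday (Mon=0 ... Sun=6)
Days before June (Jan-May): 152 days
Weekday index = (4 + 152) mod 7 = 2

Wednesday


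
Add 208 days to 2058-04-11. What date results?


Start: 2058-04-11, add 208 days
April 2058 has 30 days: 30 - 11 = 19 days to April 30 -> 189 left
May 2058 has 31 days -> 158 left
June 2058 has 30 days -> 128 left
July 2058 has 31 days -> 97 left
August 2058 has 31 days -> 66 left
September 2058 has 30 days -> 36 left
October 2058 has 31 days -> 5 left
November 2058: 5 <= 30 -> lands on November 5

Result: 2058-11-05


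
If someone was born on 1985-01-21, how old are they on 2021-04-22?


Birth: 1985-01-21
Reference: 2021-04-22
Year difference: 2021 - 1985 = 36

36 years old


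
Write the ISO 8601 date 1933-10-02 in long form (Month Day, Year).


ISO 1933-10-02 parses as year=1933, month=10, day=02
Month 10 -> October

October 2, 1933


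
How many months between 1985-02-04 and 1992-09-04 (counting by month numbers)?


From February 1985 to September 1992
7 years * 12 = 84 months, plus 7 months = 91

91 months


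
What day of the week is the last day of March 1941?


March 1941 has 31 days
Anchor: Jan 1, 1941. With p = 1941 - 1 = 1940: (p + p//4 - p//100 + p//400) mod 7 = (1940 + 485 - 19 + 4) mod 7 = 2410 mod 7 = 2 -> Wednesday (Mon=0 ... Sun=6)
Days before March (Jan-Feb): 59; March 1 index = (2 + 59) mod 7 = 5 -> Saturday
Last day offset: 31 - 1 = 30 days
Weekday index = (5 + 30) mod 7 = 0

Monday, March 31


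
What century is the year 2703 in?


Century = (year - 1) // 100 + 1
= (2703 - 1) // 100 + 1
= 2702 // 100 + 1
= 27 + 1

28th century


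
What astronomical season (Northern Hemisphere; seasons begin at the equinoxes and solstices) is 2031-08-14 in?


Date: August 14
Astronomical Summer (approx.; exact equinox/solstice day varies by year): June 21 to September 21
August 14 falls within the Summer window

Summer


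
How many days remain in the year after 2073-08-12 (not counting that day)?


Day of year: 224 of 365
Remaining = 365 - 224

141 days


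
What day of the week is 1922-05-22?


Date: May 22, 1922
Anchor: Jan 1, 1922. With p = 1922 - 1 = 1921: (p + p//4 - p//100 + p//400) mod 7 = (1921 + 480 - 19 + 4) mod 7 = 2386 mod 7 = 6 -> Sunday (Mon=0 ... Sun=6)
Days before May (Jan-Apr): 120; offset = 120 + 22 - 1 = 141
Weekday index = (6 + 141) mod 7 = 0

Day of the week: Monday


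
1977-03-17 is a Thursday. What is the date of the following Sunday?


Current: Thursday
Target: Sunday
Days ahead: 3

Next Sunday: 1977-03-20


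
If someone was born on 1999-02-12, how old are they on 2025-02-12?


Birth: 1999-02-12
Reference: 2025-02-12
Year difference: 2025 - 1999 = 26

26 years old


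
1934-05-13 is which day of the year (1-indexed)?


Date: May 13, 1934
Days in months 1 through 4: 120
Plus 13 days in May

Day of year: 133


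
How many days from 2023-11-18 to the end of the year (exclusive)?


Day of year: 322 of 365
Remaining = 365 - 322

43 days


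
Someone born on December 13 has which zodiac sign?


Date: December 13
Conventional tropical zodiac dates: Sagittarius from November 22 onward; Capricorn starts December 22
December 13 falls within the Sagittarius range

Sagittarius


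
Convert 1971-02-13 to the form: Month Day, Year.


ISO 1971-02-13 parses as year=1971, month=02, day=13
Month 2 -> February

February 13, 1971


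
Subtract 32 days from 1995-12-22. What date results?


Start: 1995-12-22, subtract 32 days
Back 22 days from December 22 reaches November 30, 1995 -> 10 left
November 1995: 30 - 10 = 20 -> lands on November 20

Result: 1995-11-20


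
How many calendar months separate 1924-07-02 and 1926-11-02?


From July 1924 to November 1926
2 years * 12 = 24 months, plus 4 months = 28

28 months


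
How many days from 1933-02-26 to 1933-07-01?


From 1933-02-26 to 1933-07-01
1933-02-26: days before February = 31; day of year = 31 + 26 = 57
1933-07-01: days before July = 31 + 28 + 31 + 30 + 31 + 30 = 181 (1933 is not a leap year); day of year = 181 + 1 = 182
Same year: 182 - 57 = 125

125 days


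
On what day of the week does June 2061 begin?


Target: June 1, 2061
Anchor: Jan 1, 2061. With p = 2061 - 1 = 2060: (p + p//4 - p//100 + p//400) mod 7 = (2060 + 515 - 20 + 5) mod 7 = 2560 mod 7 = 5 -> Saturday (Mon=0 ... Sun=6)
Days before June (Jan-May): 151 days
Weekday index = (5 + 151) mod 7 = 2

Wednesday


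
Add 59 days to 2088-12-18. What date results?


Start: 2088-12-18, add 59 days
December 2088 has 31 days: 31 - 18 = 13 days to December 31 -> 46 left
January 2089 has 31 days -> 15 left
February 2089: 15 <= 28 -> lands on February 15

Result: 2089-02-15


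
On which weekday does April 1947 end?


April 1947 has 30 days
Anchor: Jan 1, 1947. With p = 1947 - 1 = 1946: (p + p//4 - p//100 + p//400) mod 7 = (1946 + 486 - 19 + 4) mod 7 = 2417 mod 7 = 2 -> Wednesday (Mon=0 ... Sun=6)
Days before April (Jan-Mar): 90; April 1 index = (2 + 90) mod 7 = 1 -> Tuesday
Last day offset: 30 - 1 = 29 days
Weekday index = (1 + 29) mod 7 = 2

Wednesday, April 30


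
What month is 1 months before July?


July is month 7
7 - 1 = 6

June


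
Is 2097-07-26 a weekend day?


Anchor: Jan 1, 2097. With p = 2097 - 1 = 2096: (p + p//4 - p//100 + p//400) mod 7 = (2096 + 524 - 20 + 5) mod 7 = 2605 mod 7 = 1 -> Tuesday (Mon=0 ... Sun=6)
Day of year: 207; offset = 206
Weekday index = (1 + 206) mod 7 = 4 -> Friday
Weekend days: Saturday, Sunday

No


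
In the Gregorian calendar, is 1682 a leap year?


Gregorian leap year rule: divisible by 4, but not by 100, unless also by 400.
1682 is not divisible by 4 -> not a leap year

No


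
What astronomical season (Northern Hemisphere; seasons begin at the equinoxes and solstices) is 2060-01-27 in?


Date: January 27
Astronomical Winter (approx.; exact equinox/solstice day varies by year): December 21 to March 19
January 27 falls within the Winter window

Winter


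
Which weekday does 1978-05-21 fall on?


Date: May 21, 1978
Anchor: Jan 1, 1978. With p = 1978 - 1 = 1977: (p + p//4 - p//100 + p//400) mod 7 = (1977 + 494 - 19 + 4) mod 7 = 2456 mod 7 = 6 -> Sunday (Mon=0 ... Sun=6)
Days before May (Jan-Apr): 120; offset = 120 + 21 - 1 = 140
Weekday index = (6 + 140) mod 7 = 6

Day of the week: Sunday


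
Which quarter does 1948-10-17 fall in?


Month: October (month 10)
Q1: Jan-Mar, Q2: Apr-Jun, Q3: Jul-Sep, Q4: Oct-Dec

Q4


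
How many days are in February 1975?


February 1975 (leap year: no)

28 days


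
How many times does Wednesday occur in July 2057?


July 2057 has 31 days
Anchor: Jan 1, 2057. With p = 2057 - 1 = 2056: (p + p//4 - p//100 + p//400) mod 7 = (2056 + 514 - 20 + 5) mod 7 = 2555 mod 7 = 0 -> Monday (Mon=0 ... Sun=6)
Days before July (Jan-Jun): 181; July 1 index = (0 + 181) mod 7 = 6 -> Sunday
First Wednesday is July 4
Wednesdays: 4, 11, 18, 25

4 Wednesdays


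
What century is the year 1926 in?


Century = (year - 1) // 100 + 1
= (1926 - 1) // 100 + 1
= 1925 // 100 + 1
= 19 + 1

20th century


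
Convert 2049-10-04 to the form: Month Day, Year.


ISO 2049-10-04 parses as year=2049, month=10, day=04
Month 10 -> October

October 4, 2049


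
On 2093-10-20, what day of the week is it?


Date: October 20, 2093
Anchor: Jan 1, 2093. With p = 2093 - 1 = 2092: (p + p//4 - p//100 + p//400) mod 7 = (2092 + 523 - 20 + 5) mod 7 = 2600 mod 7 = 3 -> Thursday (Mon=0 ... Sun=6)
Days before October (Jan-Sep): 273; offset = 273 + 20 - 1 = 292
Weekday index = (3 + 292) mod 7 = 1

Day of the week: Tuesday


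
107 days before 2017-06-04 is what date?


Start: 2017-06-04, subtract 107 days
Back 4 days from June 4 reaches May 31, 2017 -> 103 left
May 2017 has 31 days -> back to April 30, 2017 -> 72 left
April 2017 has 30 days -> back to March 31, 2017 -> 42 left
March 2017 has 31 days -> back to February 28, 2017 -> 11 left
February 2017: 28 - 11 = 17 -> lands on February 17

Result: 2017-02-17


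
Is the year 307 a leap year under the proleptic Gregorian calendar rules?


Gregorian leap year rule: divisible by 4, but not by 100, unless also by 400.
307 is not divisible by 4 -> not a leap year

No


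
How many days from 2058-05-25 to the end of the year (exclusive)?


Day of year: 145 of 365
Remaining = 365 - 145

220 days


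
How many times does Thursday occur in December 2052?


December 2052 has 31 days
Anchor: Jan 1, 2052. With p = 2052 - 1 = 2051: (p + p//4 - p//100 + p//400) mod 7 = (2051 + 512 - 20 + 5) mod 7 = 2548 mod 7 = 0 -> Monday (Mon=0 ... Sun=6)
Days before December (Jan-Nov): 335; December 1 index = (0 + 335) mod 7 = 6 -> Sunday
First Thursday is December 5
Thursdays: 5, 12, 19, 26

4 Thursdays


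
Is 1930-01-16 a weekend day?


Anchor: Jan 1, 1930. With p = 1930 - 1 = 1929: (p + p//4 - p//100 + p//400) mod 7 = (1929 + 482 - 19 + 4) mod 7 = 2396 mod 7 = 2 -> Wednesday (Mon=0 ... Sun=6)
Day of year: 16; offset = 15
Weekday index = (2 + 15) mod 7 = 3 -> Thursday
Weekend days: Saturday, Sunday

No


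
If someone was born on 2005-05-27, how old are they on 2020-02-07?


Birth: 2005-05-27
Reference: 2020-02-07
Year difference: 2020 - 2005 = 15
Birthday not yet reached in 2020, subtract 1

14 years old


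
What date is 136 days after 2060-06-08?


Start: 2060-06-08, add 136 days
June 2060 has 30 days: 30 - 8 = 22 days to June 30 -> 114 left
July 2060 has 31 days -> 83 left
August 2060 has 31 days -> 52 left
September 2060 has 30 days -> 22 left
October 2060: 22 <= 31 -> lands on October 22

Result: 2060-10-22


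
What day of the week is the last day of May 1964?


May 1964 has 31 days
Anchor: Jan 1, 1964. With p = 1964 - 1 = 1963: (p + p//4 - p//100 + p//400) mod 7 = (1963 + 490 - 19 + 4) mod 7 = 2438 mod 7 = 2 -> Wednesday (Mon=0 ... Sun=6)
Days before May (Jan-Apr): 121; May 1 index = (2 + 121) mod 7 = 4 -> Friday
Last day offset: 31 - 1 = 30 days
Weekday index = (4 + 30) mod 7 = 6

Sunday, May 31


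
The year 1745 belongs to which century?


Century = (year - 1) // 100 + 1
= (1745 - 1) // 100 + 1
= 1744 // 100 + 1
= 17 + 1

18th century


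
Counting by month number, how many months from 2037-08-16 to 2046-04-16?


From August 2037 to April 2046
9 years * 12 = 108 months, minus 4 months = 104

104 months


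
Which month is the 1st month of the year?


Month 1 of 12

January


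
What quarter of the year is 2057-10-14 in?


Month: October (month 10)
Q1: Jan-Mar, Q2: Apr-Jun, Q3: Jul-Sep, Q4: Oct-Dec

Q4


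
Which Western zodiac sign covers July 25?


Date: July 25
Conventional tropical zodiac dates: Leo from July 23 onward; Virgo starts August 23
July 25 falls within the Leo range

Leo


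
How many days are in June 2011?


June 2011

30 days


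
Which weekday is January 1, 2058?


Target: January 1, 2058
Anchor: Jan 1, 2058. With p = 2058 - 1 = 2057: (p + p//4 - p//100 + p//400) mod 7 = (2057 + 514 - 20 + 5) mod 7 = 2556 mod 7 = 1 -> Tuesday (Mon=0 ... Sun=6)
Offset from anchor: 0 days
Weekday index = (1 + 0) mod 7 = 1

Tuesday


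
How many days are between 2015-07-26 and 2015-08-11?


From 2015-07-26 to 2015-08-11
2015-07-26: days before July = 31 + 28 + 31 + 30 + 31 + 30 = 181 (2015 is not a leap year); day of year = 181 + 26 = 207
2015-08-11: days before August = 31 + 28 + 31 + 30 + 31 + 30 + 31 = 212 (2015 is not a leap year); day of year = 212 + 11 = 223
Same year: 223 - 207 = 16

16 days


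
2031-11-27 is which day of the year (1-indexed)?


Date: November 27, 2031
Days in months 1 through 10: 304
Plus 27 days in November

Day of year: 331


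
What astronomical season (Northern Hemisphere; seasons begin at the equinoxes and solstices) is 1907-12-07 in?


Date: December 7
Astronomical Autumn (approx.; exact equinox/solstice day varies by year): September 22 to December 20
December 7 falls within the Autumn window

Autumn


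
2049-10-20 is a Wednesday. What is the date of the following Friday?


Current: Wednesday
Target: Friday
Days ahead: 2

Next Friday: 2049-10-22


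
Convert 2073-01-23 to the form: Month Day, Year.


ISO 2073-01-23 parses as year=2073, month=01, day=23
Month 1 -> January

January 23, 2073


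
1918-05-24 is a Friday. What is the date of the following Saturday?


Current: Friday
Target: Saturday
Days ahead: 1

Next Saturday: 1918-05-25


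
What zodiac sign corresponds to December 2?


Date: December 2
Conventional tropical zodiac dates: Sagittarius from November 22 onward; Capricorn starts December 22
December 2 falls within the Sagittarius range

Sagittarius


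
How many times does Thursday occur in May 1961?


May 1961 has 31 days
Anchor: Jan 1, 1961. With p = 1961 - 1 = 1960: (p + p//4 - p//100 + p//400) mod 7 = (1960 + 490 - 19 + 4) mod 7 = 2435 mod 7 = 6 -> Sunday (Mon=0 ... Sun=6)
Days before May (Jan-Apr): 120; May 1 index = (6 + 120) mod 7 = 0 -> Monday
First Thursday is May 4
Thursdays: 4, 11, 18, 25

4 Thursdays


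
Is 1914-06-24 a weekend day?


Anchor: Jan 1, 1914. With p = 1914 - 1 = 1913: (p + p//4 - p//100 + p//400) mod 7 = (1913 + 478 - 19 + 4) mod 7 = 2376 mod 7 = 3 -> Thursday (Mon=0 ... Sun=6)
Day of year: 175; offset = 174
Weekday index = (3 + 174) mod 7 = 2 -> Wednesday
Weekend days: Saturday, Sunday

No


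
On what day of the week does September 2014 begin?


Target: September 1, 2014
Anchor: Jan 1, 2014. With p = 2014 - 1 = 2013: (p + p//4 - p//100 + p//400) mod 7 = (2013 + 503 - 20 + 5) mod 7 = 2501 mod 7 = 2 -> Wednesday (Mon=0 ... Sun=6)
Days before September (Jan-Aug): 243 days
Weekday index = (2 + 243) mod 7 = 0

Monday


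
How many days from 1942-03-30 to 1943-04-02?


From 1942-03-30 to 1943-04-02
1942-03-30: days before March = 31 + 28 = 59 (1942 is not a leap year); day of year = 59 + 30 = 89
1943-04-02: days before April = 31 + 28 + 31 = 90 (1943 is not a leap year); day of year = 90 + 2 = 92
Rest of 1942: 365 - 89 = 276
Total = 276 + 92 = 368

368 days


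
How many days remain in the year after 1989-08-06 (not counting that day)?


Day of year: 218 of 365
Remaining = 365 - 218

147 days


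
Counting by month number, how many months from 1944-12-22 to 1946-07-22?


From December 1944 to July 1946
2 years * 12 = 24 months, minus 5 months = 19

19 months


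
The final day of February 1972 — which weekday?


February 1972 has 29 days
Anchor: Jan 1, 1972. With p = 1972 - 1 = 1971: (p + p//4 - p//100 + p//400) mod 7 = (1971 + 492 - 19 + 4) mod 7 = 2448 mod 7 = 5 -> Saturday (Mon=0 ... Sun=6)
Days before February (Jan): 31; February 1 index = (5 + 31) mod 7 = 1 -> Tuesday
Last day offset: 29 - 1 = 28 days
Weekday index = (1 + 28) mod 7 = 1

Tuesday, February 29


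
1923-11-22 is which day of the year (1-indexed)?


Date: November 22, 1923
Days in months 1 through 10: 304
Plus 22 days in November

Day of year: 326


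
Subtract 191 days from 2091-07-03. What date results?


Start: 2091-07-03, subtract 191 days
Back 3 days from July 3 reaches June 30, 2091 -> 188 left
June 2091 has 30 days -> back to May 31, 2091 -> 158 left
May 2091 has 31 days -> back to April 30, 2091 -> 127 left
April 2091 has 30 days -> back to March 31, 2091 -> 97 left
March 2091 has 31 days -> back to February 28, 2091 -> 66 left
February 2091 has 28 days -> back to January 31, 2091 -> 38 left
January 2091 has 31 days -> back to December 31, 2090 -> 7 left
December 2090: 31 - 7 = 24 -> lands on December 24

Result: 2090-12-24


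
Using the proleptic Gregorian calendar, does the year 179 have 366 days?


Gregorian leap year rule: divisible by 4, but not by 100, unless also by 400.
179 is not divisible by 4 -> not a leap year

No


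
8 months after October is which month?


October is month 10
10 + 8 = 18; wrap: 18 - 12 = 6

June


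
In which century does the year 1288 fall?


Century = (year - 1) // 100 + 1
= (1288 - 1) // 100 + 1
= 1287 // 100 + 1
= 12 + 1

13th century


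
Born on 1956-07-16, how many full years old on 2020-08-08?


Birth: 1956-07-16
Reference: 2020-08-08
Year difference: 2020 - 1956 = 64

64 years old


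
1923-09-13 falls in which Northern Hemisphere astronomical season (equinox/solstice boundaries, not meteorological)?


Date: September 13
Astronomical Summer (approx.; exact equinox/solstice day varies by year): June 21 to September 21
September 13 falls within the Summer window

Summer


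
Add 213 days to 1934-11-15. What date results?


Start: 1934-11-15, add 213 days
November 1934 has 30 days: 30 - 15 = 15 days to November 30 -> 198 left
December 1934 has 31 days -> 167 left
January 1935 has 31 days -> 136 left
February 1935 has 28 days -> 108 left
March 1935 has 31 days -> 77 left
April 1935 has 30 days -> 47 left
May 1935 has 31 days -> 16 left
June 1935: 16 <= 30 -> lands on June 16

Result: 1935-06-16


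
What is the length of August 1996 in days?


August 1996

31 days


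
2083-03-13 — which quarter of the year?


Month: March (month 3)
Q1: Jan-Mar, Q2: Apr-Jun, Q3: Jul-Sep, Q4: Oct-Dec

Q1


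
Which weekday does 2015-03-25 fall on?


Date: March 25, 2015
Anchor: Jan 1, 2015. With p = 2015 - 1 = 2014: (p + p//4 - p//100 + p//400) mod 7 = (2014 + 503 - 20 + 5) mod 7 = 2502 mod 7 = 3 -> Thursday (Mon=0 ... Sun=6)
Days before March (Jan-Feb): 59; offset = 59 + 25 - 1 = 83
Weekday index = (3 + 83) mod 7 = 2

Day of the week: Wednesday


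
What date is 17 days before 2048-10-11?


Start: 2048-10-11, subtract 17 days
Back 11 days from October 11 reaches September 30, 2048 -> 6 left
September 2048: 30 - 6 = 24 -> lands on September 24

Result: 2048-09-24


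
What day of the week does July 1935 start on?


Target: July 1, 1935
Anchor: Jan 1, 1935. With p = 1935 - 1 = 1934: (p + p//4 - p//100 + p//400) mod 7 = (1934 + 483 - 19 + 4) mod 7 = 2402 mod 7 = 1 -> Tuesday (Mon=0 ... Sun=6)
Days before July (Jan-Jun): 181 days
Weekday index = (1 + 181) mod 7 = 0

Monday


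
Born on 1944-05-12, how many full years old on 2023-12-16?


Birth: 1944-05-12
Reference: 2023-12-16
Year difference: 2023 - 1944 = 79

79 years old


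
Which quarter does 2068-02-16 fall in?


Month: February (month 2)
Q1: Jan-Mar, Q2: Apr-Jun, Q3: Jul-Sep, Q4: Oct-Dec

Q1


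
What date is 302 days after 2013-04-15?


Start: 2013-04-15, add 302 days
April 2013 has 30 days: 30 - 15 = 15 days to April 30 -> 287 left
May 2013 has 31 days -> 256 left
June 2013 has 30 days -> 226 left
July 2013 has 31 days -> 195 left
August 2013 has 31 days -> 164 left
September 2013 has 30 days -> 134 left
October 2013 has 31 days -> 103 left
November 2013 has 30 days -> 73 left
December 2013 has 31 days -> 42 left
January 2014 has 31 days -> 11 left
February 2014: 11 <= 28 -> lands on February 11

Result: 2014-02-11


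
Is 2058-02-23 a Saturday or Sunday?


Anchor: Jan 1, 2058. With p = 2058 - 1 = 2057: (p + p//4 - p//100 + p//400) mod 7 = (2057 + 514 - 20 + 5) mod 7 = 2556 mod 7 = 1 -> Tuesday (Mon=0 ... Sun=6)
Day of year: 54; offset = 53
Weekday index = (1 + 53) mod 7 = 5 -> Saturday
Weekend days: Saturday, Sunday

Yes


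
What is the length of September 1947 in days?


September 1947

30 days


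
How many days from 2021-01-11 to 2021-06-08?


From 2021-01-11 to 2021-06-08
2021-01-11: day of year = 11
2021-06-08: days before June = 31 + 28 + 31 + 30 + 31 = 151 (2021 is not a leap year); day of year = 151 + 8 = 159
Same year: 159 - 11 = 148

148 days


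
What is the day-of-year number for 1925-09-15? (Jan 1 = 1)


Date: September 15, 1925
Days in months 1 through 8: 243
Plus 15 days in September

Day of year: 258


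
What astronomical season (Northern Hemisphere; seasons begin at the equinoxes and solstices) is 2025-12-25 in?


Date: December 25
Astronomical Winter (approx.; exact equinox/solstice day varies by year): December 21 to March 19
December 25 falls within the Winter window

Winter


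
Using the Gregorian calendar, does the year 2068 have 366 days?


Gregorian leap year rule: divisible by 4, but not by 100, unless also by 400.
2068 is divisible by 4 but not 100 -> leap year

Yes


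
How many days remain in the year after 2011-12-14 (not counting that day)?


Day of year: 348 of 365
Remaining = 365 - 348

17 days


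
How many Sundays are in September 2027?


September 2027 has 30 days
Anchor: Jan 1, 2027. With p = 2027 - 1 = 2026: (p + p//4 - p//100 + p//400) mod 7 = (2026 + 506 - 20 + 5) mod 7 = 2517 mod 7 = 4 -> Friday (Mon=0 ... Sun=6)
Days before September (Jan-Aug): 243; September 1 index = (4 + 243) mod 7 = 2 -> Wednesday
First Sunday is September 5
Sundays: 5, 12, 19, 26

4 Sundays


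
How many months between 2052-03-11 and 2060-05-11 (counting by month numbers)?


From March 2052 to May 2060
8 years * 12 = 96 months, plus 2 months = 98

98 months


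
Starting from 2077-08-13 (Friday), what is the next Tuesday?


Current: Friday
Target: Tuesday
Days ahead: 4

Next Tuesday: 2077-08-17


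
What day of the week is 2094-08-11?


Date: August 11, 2094
Anchor: Jan 1, 2094. With p = 2094 - 1 = 2093: (p + p//4 - p//100 + p//400) mod 7 = (2093 + 523 - 20 + 5) mod 7 = 2601 mod 7 = 4 -> Friday (Mon=0 ... Sun=6)
Days before August (Jan-Jul): 212; offset = 212 + 11 - 1 = 222
Weekday index = (4 + 222) mod 7 = 2

Day of the week: Wednesday


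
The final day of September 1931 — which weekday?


September 1931 has 30 days
Anchor: Jan 1, 1931. With p = 1931 - 1 = 1930: (p + p//4 - p//100 + p//400) mod 7 = (1930 + 482 - 19 + 4) mod 7 = 2397 mod 7 = 3 -> Thursday (Mon=0 ... Sun=6)
Days before September (Jan-Aug): 243; September 1 index = (3 + 243) mod 7 = 1 -> Tuesday
Last day offset: 30 - 1 = 29 days
Weekday index = (1 + 29) mod 7 = 2

Wednesday, September 30


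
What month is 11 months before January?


January is month 1
1 - 11 = -10; wrap: -10 + 12 = 2

February


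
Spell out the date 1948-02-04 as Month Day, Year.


ISO 1948-02-04 parses as year=1948, month=02, day=04
Month 2 -> February

February 4, 1948


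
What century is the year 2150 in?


Century = (year - 1) // 100 + 1
= (2150 - 1) // 100 + 1
= 2149 // 100 + 1
= 21 + 1

22nd century


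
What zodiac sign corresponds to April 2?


Date: April 2
Conventional tropical zodiac dates: Aries from March 21 onward; Taurus starts April 20
April 2 falls within the Aries range

Aries


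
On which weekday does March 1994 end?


March 1994 has 31 days
Anchor: Jan 1, 1994. With p = 1994 - 1 = 1993: (p + p//4 - p//100 + p//400) mod 7 = (1993 + 498 - 19 + 4) mod 7 = 2476 mod 7 = 5 -> Saturday (Mon=0 ... Sun=6)
Days before March (Jan-Feb): 59; March 1 index = (5 + 59) mod 7 = 1 -> Tuesday
Last day offset: 31 - 1 = 30 days
Weekday index = (1 + 30) mod 7 = 3

Thursday, March 31


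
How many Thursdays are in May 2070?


May 2070 has 31 days
Anchor: Jan 1, 2070. With p = 2070 - 1 = 2069: (p + p//4 - p//100 + p//400) mod 7 = (2069 + 517 - 20 + 5) mod 7 = 2571 mod 7 = 2 -> Wednesday (Mon=0 ... Sun=6)
Days before May (Jan-Apr): 120; May 1 index = (2 + 120) mod 7 = 3 -> Thursday
First Thursday is May 1
Thursdays: 1, 8, 15, 22, 29

5 Thursdays


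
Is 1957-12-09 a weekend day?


Anchor: Jan 1, 1957. With p = 1957 - 1 = 1956: (p + p//4 - p//100 + p//400) mod 7 = (1956 + 489 - 19 + 4) mod 7 = 2430 mod 7 = 1 -> Tuesday (Mon=0 ... Sun=6)
Day of year: 343; offset = 342
Weekday index = (1 + 342) mod 7 = 0 -> Monday
Weekend days: Saturday, Sunday

No


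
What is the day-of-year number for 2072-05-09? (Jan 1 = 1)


Date: May 9, 2072
Days in months 1 through 4: 121
Plus 9 days in May

Day of year: 130


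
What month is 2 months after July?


July is month 7
7 + 2 = 9

September


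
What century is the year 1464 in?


Century = (year - 1) // 100 + 1
= (1464 - 1) // 100 + 1
= 1463 // 100 + 1
= 14 + 1

15th century


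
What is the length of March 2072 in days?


March 2072

31 days


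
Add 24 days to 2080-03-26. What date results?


Start: 2080-03-26, add 24 days
March 2080 has 31 days: 31 - 26 = 5 days to March 31 -> 19 left
April 2080: 19 <= 30 -> lands on April 19

Result: 2080-04-19


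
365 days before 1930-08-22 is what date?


Start: 1930-08-22, subtract 365 days
Back 22 days from August 22 reaches July 31, 1930 -> 343 left
July 1930 has 31 days -> back to June 30, 1930 -> 312 left
June 1930 has 30 days -> back to May 31, 1930 -> 282 left
May 1930 has 31 days -> back to April 30, 1930 -> 251 left
April 1930 has 30 days -> back to March 31, 1930 -> 221 left
March 1930 has 31 days -> back to February 28, 1930 -> 190 left
February 1930 has 28 days -> back to January 31, 1930 -> 162 left
January 1930 has 31 days -> back to December 31, 1929 -> 131 left
December 1929 has 31 days -> back to November 30, 1929 -> 100 left
November 1929 has 30 days -> back to October 31, 1929 -> 70 left
October 1929 has 31 days -> back to September 30, 1929 -> 39 left
September 1929 has 30 days -> back to August 31, 1929 -> 9 left
August 1929: 31 - 9 = 22 -> lands on August 22

Result: 1929-08-22


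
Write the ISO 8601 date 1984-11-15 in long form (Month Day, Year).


ISO 1984-11-15 parses as year=1984, month=11, day=15
Month 11 -> November

November 15, 1984


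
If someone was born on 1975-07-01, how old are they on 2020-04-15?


Birth: 1975-07-01
Reference: 2020-04-15
Year difference: 2020 - 1975 = 45
Birthday not yet reached in 2020, subtract 1

44 years old


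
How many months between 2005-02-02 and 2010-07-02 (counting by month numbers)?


From February 2005 to July 2010
5 years * 12 = 60 months, plus 5 months = 65

65 months


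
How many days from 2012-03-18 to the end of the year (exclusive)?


Day of year: 78 of 366
Remaining = 366 - 78

288 days


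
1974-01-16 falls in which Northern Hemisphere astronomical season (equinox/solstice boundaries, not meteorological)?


Date: January 16
Astronomical Winter (approx.; exact equinox/solstice day varies by year): December 21 to March 19
January 16 falls within the Winter window

Winter


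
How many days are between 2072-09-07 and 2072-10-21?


From 2072-09-07 to 2072-10-21
2072-09-07: days before September = 31 + 29 + 31 + 30 + 31 + 30 + 31 + 31 = 244 (2072 is a leap year); day of year = 244 + 7 = 251
2072-10-21: days before October = 31 + 29 + 31 + 30 + 31 + 30 + 31 + 31 + 30 = 274 (2072 is a leap year); day of year = 274 + 21 = 295
Same year: 295 - 251 = 44

44 days


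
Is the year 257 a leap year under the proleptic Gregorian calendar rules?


Gregorian leap year rule: divisible by 4, but not by 100, unless also by 400.
257 is not divisible by 4 -> not a leap year

No


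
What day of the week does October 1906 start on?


Target: October 1, 1906
Anchor: Jan 1, 1906. With p = 1906 - 1 = 1905: (p + p//4 - p//100 + p//400) mod 7 = (1905 + 476 - 19 + 4) mod 7 = 2366 mod 7 = 0 -> Monday (Mon=0 ... Sun=6)
Days before October (Jan-Sep): 273 days
Weekday index = (0 + 273) mod 7 = 0

Monday


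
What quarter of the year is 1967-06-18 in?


Month: June (month 6)
Q1: Jan-Mar, Q2: Apr-Jun, Q3: Jul-Sep, Q4: Oct-Dec

Q2


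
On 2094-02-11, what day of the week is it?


Date: February 11, 2094
Anchor: Jan 1, 2094. With p = 2094 - 1 = 2093: (p + p//4 - p//100 + p//400) mod 7 = (2093 + 523 - 20 + 5) mod 7 = 2601 mod 7 = 4 -> Friday (Mon=0 ... Sun=6)
Days before February (Jan): 31; offset = 31 + 11 - 1 = 41
Weekday index = (4 + 41) mod 7 = 3

Day of the week: Thursday


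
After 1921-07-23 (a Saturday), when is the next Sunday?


Current: Saturday
Target: Sunday
Days ahead: 1

Next Sunday: 1921-07-24


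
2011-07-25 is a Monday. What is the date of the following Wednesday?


Current: Monday
Target: Wednesday
Days ahead: 2

Next Wednesday: 2011-07-27


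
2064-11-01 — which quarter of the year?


Month: November (month 11)
Q1: Jan-Mar, Q2: Apr-Jun, Q3: Jul-Sep, Q4: Oct-Dec

Q4


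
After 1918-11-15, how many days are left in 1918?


Day of year: 319 of 365
Remaining = 365 - 319

46 days


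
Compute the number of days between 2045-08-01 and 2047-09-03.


From 2045-08-01 to 2047-09-03
2045-08-01: days before August = 31 + 28 + 31 + 30 + 31 + 30 + 31 = 212 (2045 is not a leap year); day of year = 212 + 1 = 213
2047-09-03: days before September = 31 + 28 + 31 + 30 + 31 + 30 + 31 + 31 = 243 (2047 is not a leap year); day of year = 243 + 3 = 246
Rest of 2045: 365 - 213 = 152
Full years 2046 (365): 365
Total = 152 + 365 + 246 = 763

763 days


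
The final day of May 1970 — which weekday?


May 1970 has 31 days
Anchor: Jan 1, 1970. With p = 1970 - 1 = 1969: (p + p//4 - p//100 + p//400) mod 7 = (1969 + 492 - 19 + 4) mod 7 = 2446 mod 7 = 3 -> Thursday (Mon=0 ... Sun=6)
Days before May (Jan-Apr): 120; May 1 index = (3 + 120) mod 7 = 4 -> Friday
Last day offset: 31 - 1 = 30 days
Weekday index = (4 + 30) mod 7 = 6

Sunday, May 31


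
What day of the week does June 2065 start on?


Target: June 1, 2065
Anchor: Jan 1, 2065. With p = 2065 - 1 = 2064: (p + p//4 - p//100 + p//400) mod 7 = (2064 + 516 - 20 + 5) mod 7 = 2565 mod 7 = 3 -> Thursday (Mon=0 ... Sun=6)
Days before June (Jan-May): 151 days
Weekday index = (3 + 151) mod 7 = 0

Monday


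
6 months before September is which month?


September is month 9
9 - 6 = 3

March


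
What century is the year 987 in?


Century = (year - 1) // 100 + 1
= (987 - 1) // 100 + 1
= 986 // 100 + 1
= 9 + 1

10th century


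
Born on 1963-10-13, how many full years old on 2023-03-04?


Birth: 1963-10-13
Reference: 2023-03-04
Year difference: 2023 - 1963 = 60
Birthday not yet reached in 2023, subtract 1

59 years old


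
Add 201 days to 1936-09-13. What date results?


Start: 1936-09-13, add 201 days
September 1936 has 30 days: 30 - 13 = 17 days to September 30 -> 184 left
October 1936 has 31 days -> 153 left
November 1936 has 30 days -> 123 left
December 1936 has 31 days -> 92 left
January 1937 has 31 days -> 61 left
February 1937 has 28 days -> 33 left
March 1937 has 31 days -> 2 left
April 1937: 2 <= 30 -> lands on April 2

Result: 1937-04-02


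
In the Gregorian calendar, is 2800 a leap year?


Gregorian leap year rule: divisible by 4, but not by 100, unless also by 400.
2800 is divisible by 400 -> leap year

Yes


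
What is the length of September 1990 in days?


September 1990

30 days


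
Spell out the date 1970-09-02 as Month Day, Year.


ISO 1970-09-02 parses as year=1970, month=09, day=02
Month 9 -> September

September 2, 1970


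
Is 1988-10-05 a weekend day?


Anchor: Jan 1, 1988. With p = 1988 - 1 = 1987: (p + p//4 - p//100 + p//400) mod 7 = (1987 + 496 - 19 + 4) mod 7 = 2468 mod 7 = 4 -> Friday (Mon=0 ... Sun=6)
Day of year: 279; offset = 278
Weekday index = (4 + 278) mod 7 = 2 -> Wednesday
Weekend days: Saturday, Sunday

No


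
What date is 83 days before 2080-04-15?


Start: 2080-04-15, subtract 83 days
Back 15 days from April 15 reaches March 31, 2080 -> 68 left
March 2080 has 31 days -> back to February 29, 2080 -> 37 left
February 2080 has 29 days -> back to January 31, 2080 -> 8 left
January 2080: 31 - 8 = 23 -> lands on January 23

Result: 2080-01-23


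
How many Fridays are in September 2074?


September 2074 has 30 days
Anchor: Jan 1, 2074. With p = 2074 - 1 = 2073: (p + p//4 - p//100 + p//400) mod 7 = (2073 + 518 - 20 + 5) mod 7 = 2576 mod 7 = 0 -> Monday (Mon=0 ... Sun=6)
Days before September (Jan-Aug): 243; September 1 index = (0 + 243) mod 7 = 5 -> Saturday
First Friday is September 7
Fridays: 7, 14, 21, 28

4 Fridays
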